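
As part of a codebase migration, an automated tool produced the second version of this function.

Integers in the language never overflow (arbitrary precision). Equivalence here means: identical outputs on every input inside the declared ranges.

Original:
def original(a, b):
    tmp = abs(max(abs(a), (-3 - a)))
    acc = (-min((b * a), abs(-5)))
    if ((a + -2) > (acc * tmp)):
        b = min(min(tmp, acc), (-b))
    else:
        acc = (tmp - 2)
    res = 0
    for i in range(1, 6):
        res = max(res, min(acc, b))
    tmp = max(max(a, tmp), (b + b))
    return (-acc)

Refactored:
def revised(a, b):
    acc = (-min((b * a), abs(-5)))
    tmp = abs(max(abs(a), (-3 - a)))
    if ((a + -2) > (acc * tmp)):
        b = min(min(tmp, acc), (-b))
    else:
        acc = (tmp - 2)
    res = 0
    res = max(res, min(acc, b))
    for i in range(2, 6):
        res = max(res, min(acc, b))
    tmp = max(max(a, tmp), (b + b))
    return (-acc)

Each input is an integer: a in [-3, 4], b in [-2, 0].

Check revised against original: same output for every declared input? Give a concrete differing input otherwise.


The two versions differ — the changes include statement counts differ; and loop structure differs; and min/max/abs usage differs.
One worked example (a=3, b=-2) — original: tmp := 3 | acc := 6 | ((a + -2) > (acc * tmp)): false | acc := 1 | res := 0 | iter i=1: | res := 0 | iter i=2: | res := 0 | iter i=3: | res := 0 | iter i=4: | res := 0 | iter i=5: | res := 0 | tmp := 3 | result -1; revised: acc := 6 | tmp := 3 | ((a + -2) > (acc * tmp)): false | acc := 1 | res := 0 | res := 0 | iter i=2: | res := 0 | iter i=3: | res := 0 | iter i=4: | res := 0 | iter i=5: | res := 0 | tmp := 3 | result -1; agreement on -1.
Every one of the 24 inputs gives matching results.
verdict: equivalent


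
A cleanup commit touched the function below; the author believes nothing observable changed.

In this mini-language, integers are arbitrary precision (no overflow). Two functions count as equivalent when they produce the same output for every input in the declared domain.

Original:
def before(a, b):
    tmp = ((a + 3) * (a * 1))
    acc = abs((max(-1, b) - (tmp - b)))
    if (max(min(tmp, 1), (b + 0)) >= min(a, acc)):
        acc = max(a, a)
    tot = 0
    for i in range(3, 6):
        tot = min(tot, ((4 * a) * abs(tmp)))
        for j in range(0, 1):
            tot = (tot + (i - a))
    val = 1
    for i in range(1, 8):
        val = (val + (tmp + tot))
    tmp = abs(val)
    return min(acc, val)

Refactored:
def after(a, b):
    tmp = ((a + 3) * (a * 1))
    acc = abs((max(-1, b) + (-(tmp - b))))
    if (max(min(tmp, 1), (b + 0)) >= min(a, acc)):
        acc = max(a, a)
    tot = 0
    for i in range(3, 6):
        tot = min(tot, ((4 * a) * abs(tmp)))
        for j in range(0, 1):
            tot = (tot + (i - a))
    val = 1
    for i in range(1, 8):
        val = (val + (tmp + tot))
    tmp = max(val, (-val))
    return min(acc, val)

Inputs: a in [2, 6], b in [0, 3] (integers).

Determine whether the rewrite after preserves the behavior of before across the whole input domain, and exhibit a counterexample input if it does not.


Comparing the listings, the differences include: arithmetic usage differs, min/max/abs usage differs.
One worked example (a=3, b=0) — before: tmp becomes 18; next acc becomes 18; next (max(min(tmp, 1), (b + 0)) >= min(a, acc)) evaluates to false; next tot becomes 0; next at i=3:; next tot becomes 0; next at j=0:; next tot becomes 0; next at i=4:; next tot becomes 0; next at j=0:; next tot becomes 1; next at i=5:; next tot becomes 1; next at j=0:; next tot becomes 3; next val becomes 1; next at i=1:; next val becomes 22; next at i=2:; next val becomes 43; next at i=3:; next val becomes 64; next at i=4:; next val becomes 85; next at i=5:; next val becomes 106; next at i=6:; next val becomes 127; next at i=7:; next val becomes 148; next tmp becomes 148; next final value 18; after: tmp becomes 18; next acc becomes 18; next (max(min(tmp, 1), (b + 0)) >= min(a, acc)) evaluates to false; next tot becomes 0; next at i=3:; next tot becomes 0; next at j=0:; next tot becomes 0; next at i=4:; next tot becomes 0; next at j=0:; next tot becomes 1; next at i=5:; next tot becomes 1; next at j=0:; next tot becomes 3; next val becomes 1; next at i=1:; next val becomes 22; next at i=2:; next val becomes 43; next at i=3:; next val becomes 64; next at i=4:; next val becomes 85; next at i=5:; next val becomes 106; next at i=6:; next val becomes 127; next at i=7:; next val becomes 148; next tmp becomes 148; next final value 18; agreement on 18.
Checked all 20 inputs in the declared domain: the outputs agree on every one.
verdict: equivalent


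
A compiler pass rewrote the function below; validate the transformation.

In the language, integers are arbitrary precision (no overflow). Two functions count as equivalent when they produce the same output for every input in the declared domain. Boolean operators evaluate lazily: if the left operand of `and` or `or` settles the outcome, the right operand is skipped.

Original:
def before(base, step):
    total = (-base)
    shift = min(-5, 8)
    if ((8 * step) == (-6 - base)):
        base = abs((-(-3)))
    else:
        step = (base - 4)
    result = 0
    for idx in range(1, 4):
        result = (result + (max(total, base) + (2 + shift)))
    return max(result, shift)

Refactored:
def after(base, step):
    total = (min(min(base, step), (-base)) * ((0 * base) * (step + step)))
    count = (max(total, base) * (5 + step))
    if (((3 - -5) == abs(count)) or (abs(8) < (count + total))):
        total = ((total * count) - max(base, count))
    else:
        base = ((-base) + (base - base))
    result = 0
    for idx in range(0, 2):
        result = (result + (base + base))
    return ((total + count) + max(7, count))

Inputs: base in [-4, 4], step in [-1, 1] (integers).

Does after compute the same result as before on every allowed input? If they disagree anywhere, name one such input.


Input base=-4, step=-1: 3 from before versus 7 from after.
verdict: not equivalent; witness: base=-4, step=-1


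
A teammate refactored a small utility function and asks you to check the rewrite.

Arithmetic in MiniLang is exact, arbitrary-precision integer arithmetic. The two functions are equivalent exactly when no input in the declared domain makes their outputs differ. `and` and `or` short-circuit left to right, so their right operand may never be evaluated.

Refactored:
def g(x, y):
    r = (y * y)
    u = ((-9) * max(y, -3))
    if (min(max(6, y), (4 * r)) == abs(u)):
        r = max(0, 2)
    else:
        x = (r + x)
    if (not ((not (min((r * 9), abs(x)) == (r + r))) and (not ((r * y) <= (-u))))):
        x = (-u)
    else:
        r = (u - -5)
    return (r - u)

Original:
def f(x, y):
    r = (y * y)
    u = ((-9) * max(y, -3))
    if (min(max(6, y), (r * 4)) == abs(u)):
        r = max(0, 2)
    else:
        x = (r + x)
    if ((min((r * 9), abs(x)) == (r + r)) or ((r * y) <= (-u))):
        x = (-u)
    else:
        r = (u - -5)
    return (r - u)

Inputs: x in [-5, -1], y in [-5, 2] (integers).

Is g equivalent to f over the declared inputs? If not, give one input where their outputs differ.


The two are interchangeable: boolean connective usage differs, and every declared input agrees.
As a probe, take x=-3, y=-4: f runs r becomes 16; next u becomes 27; next (min(max(6, y), (r * 4)) == abs(u)) evaluates to false; next x becomes 13; next ((min((r * 9), abs(x)) == (r + r)) or ((r * y) <= (-u))) evaluates to true; next x becomes -27; next final value -11; g runs r becomes 16; next u becomes 27; next (min(max(6, y), (4 * r)) == abs(u)) evaluates to false; next x becomes 13; next (not ((not (min((r * 9), abs(x)) == (r + r))) and (not ((r * y) <= (-u))))) evaluates to true; next x becomes -27; next final value -11; both end at -11.
An exhaustive pass over the 40 declared inputs shows identical outputs.
verdict: equivalent


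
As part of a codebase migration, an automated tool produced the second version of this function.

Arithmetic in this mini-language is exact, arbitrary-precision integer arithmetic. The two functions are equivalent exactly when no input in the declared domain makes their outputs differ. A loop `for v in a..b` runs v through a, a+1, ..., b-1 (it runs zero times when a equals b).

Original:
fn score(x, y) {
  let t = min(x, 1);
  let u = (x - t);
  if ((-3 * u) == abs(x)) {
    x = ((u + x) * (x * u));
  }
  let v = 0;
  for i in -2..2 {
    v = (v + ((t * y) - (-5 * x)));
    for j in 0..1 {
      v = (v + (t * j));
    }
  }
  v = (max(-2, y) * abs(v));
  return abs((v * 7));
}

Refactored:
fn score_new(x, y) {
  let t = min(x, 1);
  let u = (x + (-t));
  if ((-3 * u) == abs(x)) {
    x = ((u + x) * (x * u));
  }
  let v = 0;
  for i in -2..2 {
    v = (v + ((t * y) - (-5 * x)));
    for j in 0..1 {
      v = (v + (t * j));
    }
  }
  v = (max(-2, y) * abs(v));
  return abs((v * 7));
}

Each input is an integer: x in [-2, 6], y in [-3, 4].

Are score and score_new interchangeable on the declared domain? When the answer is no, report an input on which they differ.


Comparing the listings, the differences include: arithmetic usage differs.
One worked example (x=2, y=3) — score: t=1, then u=1, then ((-3 * u) == abs(x)) is false, then v=0, then (i=-2), then v=13, then (j=0), then v=13, then (i=-1), then v=26, then (j=0), then v=26, then (i=0), then v=39, then (j=0), then v=39, then (i=1), then v=52, then (j=0), then v=52, then v=156, then returns 1092; score_new: t=1, then u=1, then ((-3 * u) == abs(x)) is false, then v=0, then (i=-2), then v=13, then (j=0), then v=13, then (i=-1), then v=26, then (j=0), then v=26, then (i=0), then v=39, then (j=0), then v=39, then (i=1), then v=52, then (j=0), then v=52, then v=156, then returns 1092; agreement on 1092.
Sweeping the whole domain (72 inputs) finds no disagreement.
verdict: equivalent


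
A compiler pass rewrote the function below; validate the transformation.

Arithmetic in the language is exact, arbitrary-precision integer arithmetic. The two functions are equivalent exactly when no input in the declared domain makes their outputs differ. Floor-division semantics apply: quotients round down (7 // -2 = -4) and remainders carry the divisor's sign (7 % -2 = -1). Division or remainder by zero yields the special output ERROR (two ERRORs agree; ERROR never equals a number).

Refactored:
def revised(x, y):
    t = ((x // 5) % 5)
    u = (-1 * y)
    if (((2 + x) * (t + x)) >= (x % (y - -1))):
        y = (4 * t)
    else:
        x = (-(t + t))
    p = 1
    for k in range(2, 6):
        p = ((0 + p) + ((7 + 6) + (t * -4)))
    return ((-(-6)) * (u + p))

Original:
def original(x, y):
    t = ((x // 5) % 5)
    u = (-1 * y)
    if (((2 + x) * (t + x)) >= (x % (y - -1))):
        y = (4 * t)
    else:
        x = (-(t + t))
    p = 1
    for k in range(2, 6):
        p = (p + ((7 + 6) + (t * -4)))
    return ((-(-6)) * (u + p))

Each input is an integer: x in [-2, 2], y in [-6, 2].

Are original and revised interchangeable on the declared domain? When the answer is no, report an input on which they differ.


The two are interchangeable: arithmetic usage differs, plus constant usage differs, and every declared input agrees.
Tracing x=0, y=1: original: t := 0 | u := -1 | (((2 + x) * (t + x)) >= (x % (y - -1))): true | y := 0 | p := 1 | iter k=2: | p := 14 | iter k=3: | p := 27 | iter k=4: | p := 40 | iter k=5: | p := 53 | result 312 | revised: t := 0 | u := -1 | (((2 + x) * (t + x)) >= (x % (y - -1))): true | y := 0 | p := 1 | iter k=2: | p := 14 | iter k=3: | p := 27 | iter k=4: | p := 40 | iter k=5: | p := 53 | result 312 — matching result 312.
Across all 45 domain points the two functions coincide.
verdict: equivalent


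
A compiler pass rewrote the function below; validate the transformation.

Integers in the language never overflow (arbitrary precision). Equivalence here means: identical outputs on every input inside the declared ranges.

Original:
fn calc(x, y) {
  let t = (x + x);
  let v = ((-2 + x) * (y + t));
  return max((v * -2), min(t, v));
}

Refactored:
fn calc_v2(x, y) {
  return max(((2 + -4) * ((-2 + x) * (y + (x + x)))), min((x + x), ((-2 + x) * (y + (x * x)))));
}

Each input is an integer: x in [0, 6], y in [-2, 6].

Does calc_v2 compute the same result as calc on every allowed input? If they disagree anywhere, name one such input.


Take x=1, y=-2.
calc: t=2, then v=0, then returns 0
calc_v2: returns 1
0 vs 1 — the two versions disagree here.
verdict: not equivalent; witness: x=1, y=-2


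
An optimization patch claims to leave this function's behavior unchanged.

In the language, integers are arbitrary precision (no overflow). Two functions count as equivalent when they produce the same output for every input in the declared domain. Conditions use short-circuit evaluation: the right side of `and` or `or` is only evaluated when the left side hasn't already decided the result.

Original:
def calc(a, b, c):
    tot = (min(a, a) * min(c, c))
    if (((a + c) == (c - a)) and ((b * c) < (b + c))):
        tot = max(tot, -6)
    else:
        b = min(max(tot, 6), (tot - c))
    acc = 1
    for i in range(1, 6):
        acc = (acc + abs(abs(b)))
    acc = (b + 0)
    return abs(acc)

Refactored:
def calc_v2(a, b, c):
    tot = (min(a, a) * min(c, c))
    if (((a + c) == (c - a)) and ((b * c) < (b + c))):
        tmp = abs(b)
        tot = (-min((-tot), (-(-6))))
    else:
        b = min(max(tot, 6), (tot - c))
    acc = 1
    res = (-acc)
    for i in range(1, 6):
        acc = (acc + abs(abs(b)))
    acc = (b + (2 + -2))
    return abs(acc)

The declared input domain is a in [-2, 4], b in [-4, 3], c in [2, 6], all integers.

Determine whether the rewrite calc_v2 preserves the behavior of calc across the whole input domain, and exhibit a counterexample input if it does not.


Comparing the listings, the differences include: local variable names differ; and statement counts differ; and arithmetic usage differs; and constant usage differs; and min/max/abs usage differs.
As a probe, take a=1, b=1, c=2: calc runs tot = 2; (((a + c) == (c - a)) and ((b * c) < (b + c))) -> false; b = 0; acc = 1; [i=1]; acc = 1; [i=2]; acc = 1; [i=3]; acc = 1; [i=4]; acc = 1; [i=5]; acc = 1; acc = 0; return 0; calc_v2 runs tot = 2; (((a + c) == (c - a)) and ((b * c) < (b + c))) -> false; b = 0; acc = 1; res = -1; [i=1]; acc = 1; [i=2]; acc = 1; [i=3]; acc = 1; [i=4]; acc = 1; [i=5]; acc = 1; acc = 0; return 0; both end at 0.
Every one of the 280 inputs gives matching results.
verdict: equivalent


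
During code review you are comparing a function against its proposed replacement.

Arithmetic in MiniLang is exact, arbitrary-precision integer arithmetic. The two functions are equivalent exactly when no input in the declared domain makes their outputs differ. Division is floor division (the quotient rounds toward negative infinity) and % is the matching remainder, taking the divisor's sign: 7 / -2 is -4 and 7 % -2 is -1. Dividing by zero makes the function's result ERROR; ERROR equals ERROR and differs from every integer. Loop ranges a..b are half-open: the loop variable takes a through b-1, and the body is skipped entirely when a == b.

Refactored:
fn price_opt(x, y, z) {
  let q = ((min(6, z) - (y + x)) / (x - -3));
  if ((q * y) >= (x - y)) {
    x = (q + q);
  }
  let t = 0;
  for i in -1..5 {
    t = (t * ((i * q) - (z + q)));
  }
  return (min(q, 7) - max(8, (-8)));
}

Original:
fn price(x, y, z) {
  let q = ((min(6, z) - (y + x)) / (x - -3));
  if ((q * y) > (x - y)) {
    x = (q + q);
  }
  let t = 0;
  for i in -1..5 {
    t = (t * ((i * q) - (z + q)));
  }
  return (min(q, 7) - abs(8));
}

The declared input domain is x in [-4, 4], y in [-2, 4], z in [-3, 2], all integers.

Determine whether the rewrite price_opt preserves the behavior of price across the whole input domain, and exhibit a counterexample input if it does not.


Equivalent. The suspicious edit (`((q * y) > (x - y))` became `((q * y) >= (x - y))`) never changes the result for any input inside the declared domain.
Every one of the 378 inputs gives matching results.
Tracing x=1, y=1, z=-2: price: q := -1 | ((q * y) > (x - y)): false | t := 0 | iter i=-1: | t := 0 | iter i=0: | t := 0 | iter i=1: | t := 0 | iter i=2: | t := 0 | iter i=3: | t := 0 | iter i=4: | t := 0 | result -9 | price_opt: q := -1 | ((q * y) >= (x - y)): false | t := 0 | iter i=-1: | t := 0 | iter i=0: | t := 0 | iter i=1: | t := 0 | iter i=2: | t := 0 | iter i=3: | t := 0 | iter i=4: | t := 0 | result -9 — matching result -9.
verdict: equivalent


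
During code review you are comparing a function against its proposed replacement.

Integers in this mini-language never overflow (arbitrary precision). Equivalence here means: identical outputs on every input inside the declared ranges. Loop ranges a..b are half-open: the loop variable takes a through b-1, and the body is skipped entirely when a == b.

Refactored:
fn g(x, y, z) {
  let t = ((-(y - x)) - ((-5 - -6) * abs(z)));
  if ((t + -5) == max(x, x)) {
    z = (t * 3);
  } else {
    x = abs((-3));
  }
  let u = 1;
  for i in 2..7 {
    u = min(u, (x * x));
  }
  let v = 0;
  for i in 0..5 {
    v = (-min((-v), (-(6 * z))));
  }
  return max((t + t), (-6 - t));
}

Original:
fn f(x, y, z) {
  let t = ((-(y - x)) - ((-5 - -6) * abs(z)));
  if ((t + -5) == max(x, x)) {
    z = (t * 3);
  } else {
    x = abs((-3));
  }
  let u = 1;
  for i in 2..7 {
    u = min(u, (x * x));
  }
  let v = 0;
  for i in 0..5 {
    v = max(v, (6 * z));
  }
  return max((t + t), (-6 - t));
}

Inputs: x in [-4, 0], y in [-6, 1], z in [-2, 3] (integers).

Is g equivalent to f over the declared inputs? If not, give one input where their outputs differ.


The two versions differ — the changes include min/max/abs usage differs.
Spot check at x=-2, y=-1, z=0 — f: t := -1 | ((t + -5) == max(x, x)): false | x := 3 | u := 1 | iter i=2: | u := 1 | iter i=3: | u := 1 | iter i=4: | u := 1 | iter i=5: | u := 1 | iter i=6: | u := 1 | v := 0 | iter i=0: | v := 0 | iter i=1: | v := 0 | iter i=2: | v := 0 | iter i=3: | v := 0 | iter i=4: | v := 0 | result -2. g: t := -1 | ((t + -5) == max(x, x)): false | x := 3 | u := 1 | iter i=2: | u := 1 | iter i=3: | u := 1 | iter i=4: | u := 1 | iter i=5: | u := 1 | iter i=6: | u := 1 | v := 0 | iter i=0: | v := 0 | iter i=1: | v := 0 | iter i=2: | v := 0 | iter i=3: | v := 0 | iter i=4: | v := 0 | result -2. Both give -2.
An exhaustive pass over the 240 declared inputs shows identical outputs.
verdict: equivalent


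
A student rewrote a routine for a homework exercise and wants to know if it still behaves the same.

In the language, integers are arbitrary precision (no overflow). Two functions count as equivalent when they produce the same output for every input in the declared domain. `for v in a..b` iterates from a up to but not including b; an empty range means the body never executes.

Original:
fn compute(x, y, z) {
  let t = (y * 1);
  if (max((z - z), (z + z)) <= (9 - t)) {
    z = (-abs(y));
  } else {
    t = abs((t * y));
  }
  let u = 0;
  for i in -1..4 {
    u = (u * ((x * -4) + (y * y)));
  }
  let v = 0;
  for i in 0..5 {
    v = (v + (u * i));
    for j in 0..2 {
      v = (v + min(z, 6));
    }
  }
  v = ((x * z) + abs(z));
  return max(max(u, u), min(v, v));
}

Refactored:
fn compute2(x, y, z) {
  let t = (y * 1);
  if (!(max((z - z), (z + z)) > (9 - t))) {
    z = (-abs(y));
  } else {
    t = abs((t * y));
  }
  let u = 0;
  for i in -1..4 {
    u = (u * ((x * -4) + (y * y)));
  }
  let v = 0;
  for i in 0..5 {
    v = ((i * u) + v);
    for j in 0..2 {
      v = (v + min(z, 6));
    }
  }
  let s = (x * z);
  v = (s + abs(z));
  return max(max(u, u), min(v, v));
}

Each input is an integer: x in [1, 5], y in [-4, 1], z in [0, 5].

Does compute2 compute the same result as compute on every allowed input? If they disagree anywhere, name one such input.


Side by side, the visible changes include: statement counts differ, plus local variable names differ, plus comparison usage differs, plus boolean connective usage differs.
As a probe, take x=2, y=0, z=1: compute runs t = 0; (max((z - z), (z + z)) <= (9 - t)) -> true; z = 0; u = 0; [i=-1]; u = 0; [i=0]; u = 0; [i=1]; u = 0; [i=2]; u = 0; [i=3]; u = 0; v = 0; [i=0]; v = 0; [j=0]; v = 0; [j=1]; v = 0; [i=1]; v = 0; [j=0]; v = 0; [j=1]; v = 0; [i=2]; v = 0; [j=0]; v = 0; [j=1]; v = 0; [i=3]; v = 0; [j=0]; v = 0; [j=1]; v = 0; [i=4]; v = 0; [j=0]; v = 0; [j=1]; v = 0; v = 0; return 0; compute2 runs t = 0; (!(max((z - z), (z + z)) > (9 - t))) -> true; z = 0; u = 0; [i=-1]; u = 0; [i=0]; u = 0; [i=1]; u = 0; [i=2]; u = 0; [i=3]; u = 0; v = 0; [i=0]; v = 0; [j=0]; v = 0; [j=1]; v = 0; [i=1]; v = 0; [j=0]; v = 0; [j=1]; v = 0; [i=2]; v = 0; [j=0]; v = 0; [j=1]; v = 0; [i=3]; v = 0; [j=0]; v = 0; [j=1]; v = 0; [i=4]; v = 0; [j=0]; v = 0; [j=1]; v = 0; s = 0; v = 0; return 0; both end at 0.
Across all 180 domain points the two functions coincide.
verdict: equivalent


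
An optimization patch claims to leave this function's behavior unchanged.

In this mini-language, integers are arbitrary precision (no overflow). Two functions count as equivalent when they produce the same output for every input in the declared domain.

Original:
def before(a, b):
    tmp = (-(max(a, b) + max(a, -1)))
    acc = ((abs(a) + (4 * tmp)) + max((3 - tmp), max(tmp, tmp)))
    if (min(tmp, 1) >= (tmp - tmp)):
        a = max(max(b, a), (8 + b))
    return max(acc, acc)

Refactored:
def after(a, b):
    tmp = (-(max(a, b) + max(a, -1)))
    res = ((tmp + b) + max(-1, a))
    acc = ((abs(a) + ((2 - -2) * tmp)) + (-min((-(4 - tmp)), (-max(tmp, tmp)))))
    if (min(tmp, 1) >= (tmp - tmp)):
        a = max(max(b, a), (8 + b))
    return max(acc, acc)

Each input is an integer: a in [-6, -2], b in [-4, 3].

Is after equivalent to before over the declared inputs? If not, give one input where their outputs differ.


The rewrite breaks on a=-6, b=0, where the results are 12 and 13.
before: tmp = 1; acc = 12; (min(tmp, 1) >= (tmp - tmp)) -> true; a = 8; return 12
after: tmp = 1; res = 0; acc = 13; (min(tmp, 1) >= (tmp - tmp)) -> true; a = 8; return 13
verdict: not equivalent; witness: a=-6, b=0


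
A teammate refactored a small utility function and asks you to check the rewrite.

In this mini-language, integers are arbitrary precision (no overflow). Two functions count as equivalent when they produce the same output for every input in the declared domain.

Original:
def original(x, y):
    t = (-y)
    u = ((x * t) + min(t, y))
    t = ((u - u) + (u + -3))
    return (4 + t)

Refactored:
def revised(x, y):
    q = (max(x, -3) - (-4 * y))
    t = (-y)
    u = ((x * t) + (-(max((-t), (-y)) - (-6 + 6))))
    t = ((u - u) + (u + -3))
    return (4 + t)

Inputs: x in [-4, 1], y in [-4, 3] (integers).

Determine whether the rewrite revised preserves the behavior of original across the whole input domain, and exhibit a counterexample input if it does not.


This is a faithful refactor — constant usage differs, local variable names differ, statement counts differ, min/max/abs usage differs, arithmetic usage differs, but the computed results match everywhere.
As a probe, take x=-4, y=-2: original runs t := 2 | u := -10 | t := -13 | result -9; revised runs q := -11 | t := 2 | u := -10 | t := -13 | result -9; both end at -9.
Across all 48 domain points the two functions coincide.
verdict: equivalent


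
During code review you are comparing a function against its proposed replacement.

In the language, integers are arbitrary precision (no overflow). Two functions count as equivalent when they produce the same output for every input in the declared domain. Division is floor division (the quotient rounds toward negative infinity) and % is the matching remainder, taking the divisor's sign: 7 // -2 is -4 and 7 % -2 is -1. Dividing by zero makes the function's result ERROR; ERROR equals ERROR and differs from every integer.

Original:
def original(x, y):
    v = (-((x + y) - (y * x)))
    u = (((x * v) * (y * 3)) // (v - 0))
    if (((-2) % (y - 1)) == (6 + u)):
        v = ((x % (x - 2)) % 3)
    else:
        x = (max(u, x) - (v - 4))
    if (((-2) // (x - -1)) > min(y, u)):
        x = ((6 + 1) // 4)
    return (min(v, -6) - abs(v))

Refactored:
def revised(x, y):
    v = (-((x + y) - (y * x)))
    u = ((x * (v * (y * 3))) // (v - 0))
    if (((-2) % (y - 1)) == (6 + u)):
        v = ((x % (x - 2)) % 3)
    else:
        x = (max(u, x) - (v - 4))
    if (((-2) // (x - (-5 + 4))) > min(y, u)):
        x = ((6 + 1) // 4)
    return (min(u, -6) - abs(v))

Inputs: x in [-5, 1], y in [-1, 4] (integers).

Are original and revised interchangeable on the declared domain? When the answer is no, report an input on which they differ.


Run the pair on x=-5, y=2.
original: v=-7, then u=-30, then (((-2) % (y - 1)) == (6 + u)) is false, then x=6, then (((-2) // (x - -1)) > min(y, u)) is true, then x=1, then returns -14
revised: v=-7, then u=-30, then (((-2) % (y - 1)) == (6 + u)) is false, then x=6, then (((-2) // (x - (-5 + 4))) > min(y, u)) is true, then x=1, then returns -37
-14 vs -37 — the two versions disagree here.
verdict: not equivalent; witness: x=-5, y=2


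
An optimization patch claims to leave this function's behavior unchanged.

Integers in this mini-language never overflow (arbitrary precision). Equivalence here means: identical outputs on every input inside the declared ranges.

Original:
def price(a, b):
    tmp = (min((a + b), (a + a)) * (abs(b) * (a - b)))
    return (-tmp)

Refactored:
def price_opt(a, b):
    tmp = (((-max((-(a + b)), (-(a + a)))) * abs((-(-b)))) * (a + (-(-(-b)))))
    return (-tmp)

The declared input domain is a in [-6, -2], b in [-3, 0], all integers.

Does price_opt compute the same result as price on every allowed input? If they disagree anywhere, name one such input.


Side by side, the visible changes include: arithmetic usage differs; also min/max/abs usage differs.
Spot check at a=-5, b=0 — price: tmp = 0; return 0. price_opt: tmp = 0; return 0. Both give 0.
Every one of the 20 inputs gives matching results.
verdict: equivalent


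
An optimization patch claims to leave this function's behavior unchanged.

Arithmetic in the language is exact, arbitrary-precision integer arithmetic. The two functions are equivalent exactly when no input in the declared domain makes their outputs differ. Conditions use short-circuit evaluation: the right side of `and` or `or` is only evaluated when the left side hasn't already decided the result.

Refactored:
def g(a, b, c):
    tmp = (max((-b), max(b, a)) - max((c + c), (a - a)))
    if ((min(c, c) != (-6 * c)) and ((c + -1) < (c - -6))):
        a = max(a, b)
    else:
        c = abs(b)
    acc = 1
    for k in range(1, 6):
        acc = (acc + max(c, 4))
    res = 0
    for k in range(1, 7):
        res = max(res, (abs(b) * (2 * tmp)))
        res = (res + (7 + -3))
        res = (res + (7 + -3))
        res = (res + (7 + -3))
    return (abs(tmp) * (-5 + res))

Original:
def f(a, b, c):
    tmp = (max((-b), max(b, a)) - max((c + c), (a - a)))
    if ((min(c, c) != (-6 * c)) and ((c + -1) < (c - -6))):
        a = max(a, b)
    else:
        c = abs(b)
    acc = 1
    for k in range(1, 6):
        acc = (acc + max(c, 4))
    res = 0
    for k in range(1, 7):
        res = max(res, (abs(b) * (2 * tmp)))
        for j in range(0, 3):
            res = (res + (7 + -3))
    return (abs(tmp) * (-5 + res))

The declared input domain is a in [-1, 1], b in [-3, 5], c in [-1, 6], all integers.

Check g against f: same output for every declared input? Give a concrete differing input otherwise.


This is a faithful refactor — statement counts differ, plus loop structure differs, plus constant usage differs, plus local variable names differ, plus arithmetic usage differs, but the computed results match everywhere.
One worked example (a=1, b=4, c=6) — f: tmp = -8; ((min(c, c) != (-6 * c)) and ((c + -1) < (c - -6))) -> true; a = 4; acc = 1; [k=1]; acc = 7; [k=2]; acc = 13; [k=3]; acc = 19; [k=4]; acc = 25; [k=5]; acc = 31; res = 0; [k=1]; res = 0; [j=0]; res = 4; [j=1]; res = 8; [j=2]; res = 12; [k=2]; res = 12; [j=0]; res = 16; [j=1]; res = 20; [j=2]; res = 24; [k=3]; res = 24; [j=0]; res = 28; [j=1]; res = 32; [j=2]; res = 36; [k=4]; res = 36; [j=0]; res = 40; [j=1]; res = 44; [j=2]; res = 48; [k=5]; res = 48; [j=0]; res = 52; [j=1]; res = 56; [j=2]; res = 60; [k=6]; res = 60; [j=0]; res = 64; [j=1]; res = 68; [j=2]; res = 72; return 536; g: tmp = -8; ((min(c, c) != (-6 * c)) and ((c + -1) < (c - -6))) -> true; a = 4; acc = 1; [k=1]; acc = 7; [k=2]; acc = 13; [k=3]; acc = 19; [k=4]; acc = 25; [k=5]; acc = 31; res = 0; [k=1]; res = 0; res = 4; res = 8; res = 12; [k=2]; res = 12; res = 16; res = 20; res = 24; [k=3]; res = 24; res = 28; res = 32; res = 36; [k=4]; res = 36; res = 40; res = 44; res = 48; [k=5]; res = 48; res = 52; res = 56; res = 60; [k=6]; res = 60; res = 64; res = 68; res = 72; return 536; agreement on 536.
Across all 216 domain points the two functions coincide.
verdict: equivalent


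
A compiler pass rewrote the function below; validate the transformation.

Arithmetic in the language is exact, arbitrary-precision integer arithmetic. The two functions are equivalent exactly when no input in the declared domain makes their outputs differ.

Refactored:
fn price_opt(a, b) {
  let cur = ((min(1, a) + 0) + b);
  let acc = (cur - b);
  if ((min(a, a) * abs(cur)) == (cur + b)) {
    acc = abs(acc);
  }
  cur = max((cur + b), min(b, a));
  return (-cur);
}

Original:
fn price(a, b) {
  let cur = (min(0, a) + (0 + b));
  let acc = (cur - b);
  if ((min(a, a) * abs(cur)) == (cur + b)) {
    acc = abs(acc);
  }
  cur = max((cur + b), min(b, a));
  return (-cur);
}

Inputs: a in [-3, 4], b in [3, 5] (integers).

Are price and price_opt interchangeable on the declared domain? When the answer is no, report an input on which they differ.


Take a=1, b=3.
price: cur becomes 3; next acc becomes 0; next ((min(a, a) * abs(cur)) == (cur + b)) evaluates to false; next cur becomes 6; next final value -6
price_opt: cur becomes 4; next acc becomes 1; next ((min(a, a) * abs(cur)) == (cur + b)) evaluates to false; next cur becomes 7; next final value -7
-6 against -7: the behavior changed.
verdict: not equivalent; witness: a=1, b=3


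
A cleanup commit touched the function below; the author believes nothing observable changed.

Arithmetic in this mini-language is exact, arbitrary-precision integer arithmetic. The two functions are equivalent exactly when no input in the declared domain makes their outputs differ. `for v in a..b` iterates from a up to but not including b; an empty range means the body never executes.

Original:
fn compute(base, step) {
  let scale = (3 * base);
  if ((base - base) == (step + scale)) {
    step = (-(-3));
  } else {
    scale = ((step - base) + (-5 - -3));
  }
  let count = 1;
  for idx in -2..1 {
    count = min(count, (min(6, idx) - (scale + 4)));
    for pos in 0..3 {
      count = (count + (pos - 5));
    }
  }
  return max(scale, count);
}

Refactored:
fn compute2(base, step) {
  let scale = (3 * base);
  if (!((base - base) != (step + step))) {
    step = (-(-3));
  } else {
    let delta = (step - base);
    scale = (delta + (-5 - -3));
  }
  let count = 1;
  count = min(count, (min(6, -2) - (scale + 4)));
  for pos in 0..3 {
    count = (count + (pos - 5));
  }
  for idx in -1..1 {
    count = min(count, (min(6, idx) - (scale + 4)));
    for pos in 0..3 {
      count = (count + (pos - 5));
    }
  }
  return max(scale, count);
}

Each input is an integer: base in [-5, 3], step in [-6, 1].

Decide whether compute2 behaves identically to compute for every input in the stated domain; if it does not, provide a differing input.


At base=-5, step=0: compute gives 3, compute2 gives -15.
verdict: not equivalent; witness: base=-5, step=0


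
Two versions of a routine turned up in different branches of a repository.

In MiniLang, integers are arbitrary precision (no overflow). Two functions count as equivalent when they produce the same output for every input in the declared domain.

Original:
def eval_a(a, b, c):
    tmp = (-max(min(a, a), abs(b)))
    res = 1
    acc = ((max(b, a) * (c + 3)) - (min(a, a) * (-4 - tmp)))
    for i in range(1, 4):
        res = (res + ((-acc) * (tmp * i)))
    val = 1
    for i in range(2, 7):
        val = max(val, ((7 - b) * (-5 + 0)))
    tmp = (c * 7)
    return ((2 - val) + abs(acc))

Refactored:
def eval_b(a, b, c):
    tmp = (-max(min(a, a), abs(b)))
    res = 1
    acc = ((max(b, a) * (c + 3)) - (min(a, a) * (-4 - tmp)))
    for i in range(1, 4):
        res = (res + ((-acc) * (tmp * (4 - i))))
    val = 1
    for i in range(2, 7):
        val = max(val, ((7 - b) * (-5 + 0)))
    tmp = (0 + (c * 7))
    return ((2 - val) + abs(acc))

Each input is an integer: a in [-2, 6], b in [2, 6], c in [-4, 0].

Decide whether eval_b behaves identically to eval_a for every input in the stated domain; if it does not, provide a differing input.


Although constant usage differs; also arithmetic usage differs, 225/225 inputs agree.
verdict: equivalent


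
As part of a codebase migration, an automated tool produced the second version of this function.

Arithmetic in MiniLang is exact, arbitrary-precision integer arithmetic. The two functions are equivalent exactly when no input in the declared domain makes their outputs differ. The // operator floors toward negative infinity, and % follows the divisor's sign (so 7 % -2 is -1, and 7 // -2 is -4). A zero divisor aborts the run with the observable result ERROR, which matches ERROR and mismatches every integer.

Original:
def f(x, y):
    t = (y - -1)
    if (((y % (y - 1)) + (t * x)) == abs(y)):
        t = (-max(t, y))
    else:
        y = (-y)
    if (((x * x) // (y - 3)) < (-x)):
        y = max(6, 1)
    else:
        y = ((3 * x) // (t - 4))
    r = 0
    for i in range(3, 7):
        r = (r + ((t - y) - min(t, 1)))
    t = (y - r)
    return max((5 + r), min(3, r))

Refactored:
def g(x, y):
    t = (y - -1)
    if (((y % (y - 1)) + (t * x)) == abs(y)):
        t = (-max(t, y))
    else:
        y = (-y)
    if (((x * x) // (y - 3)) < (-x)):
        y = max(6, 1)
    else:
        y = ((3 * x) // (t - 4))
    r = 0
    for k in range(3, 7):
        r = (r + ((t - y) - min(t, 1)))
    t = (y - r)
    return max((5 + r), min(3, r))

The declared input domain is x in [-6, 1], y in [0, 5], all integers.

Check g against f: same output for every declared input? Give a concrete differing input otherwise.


Equivalent — the differences include local variable names differ, yet no declared input distinguishes the two.
As a probe, take x=-3, y=1: f runs t = 2; division by zero -> ERROR; g runs t = 2; division by zero -> ERROR; both end at ERROR.
Sweeping the whole domain (48 inputs) finds no disagreement.
verdict: equivalent


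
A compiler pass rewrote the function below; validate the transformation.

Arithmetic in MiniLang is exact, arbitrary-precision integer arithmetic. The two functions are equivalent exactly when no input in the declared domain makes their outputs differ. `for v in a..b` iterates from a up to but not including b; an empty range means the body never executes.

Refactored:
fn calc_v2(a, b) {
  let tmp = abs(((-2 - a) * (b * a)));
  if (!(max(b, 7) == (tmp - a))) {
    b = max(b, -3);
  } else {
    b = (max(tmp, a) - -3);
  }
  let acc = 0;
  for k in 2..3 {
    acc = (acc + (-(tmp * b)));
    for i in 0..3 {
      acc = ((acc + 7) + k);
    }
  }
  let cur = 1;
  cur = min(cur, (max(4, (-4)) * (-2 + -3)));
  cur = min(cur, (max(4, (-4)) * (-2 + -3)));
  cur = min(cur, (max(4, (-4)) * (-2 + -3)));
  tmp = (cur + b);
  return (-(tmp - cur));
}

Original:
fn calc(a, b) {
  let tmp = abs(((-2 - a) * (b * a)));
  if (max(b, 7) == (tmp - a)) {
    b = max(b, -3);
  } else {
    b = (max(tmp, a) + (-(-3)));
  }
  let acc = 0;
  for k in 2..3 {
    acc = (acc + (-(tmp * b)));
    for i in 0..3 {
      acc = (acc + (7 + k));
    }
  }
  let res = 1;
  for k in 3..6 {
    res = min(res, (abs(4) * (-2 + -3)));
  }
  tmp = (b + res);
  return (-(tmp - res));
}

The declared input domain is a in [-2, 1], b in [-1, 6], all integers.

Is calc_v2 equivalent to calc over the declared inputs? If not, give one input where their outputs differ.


Not equivalent: a=-2, b=-1 separates them (-3 vs 1).
calc: tmp := 0 | (max(b, 7) == (tmp - a)): false | b := 3 | acc := 0 | iter k=2: | acc := 0 | iter i=0: | acc := 9 | iter i=1: | acc := 18 | iter i=2: | acc := 27 | res := 1 | iter k=3: | res := -20 | iter k=4: | res := -20 | iter k=5: | res := -20 | tmp := -17 | result -3
calc_v2: tmp := 0 | (!(max(b, 7) == (tmp - a))): true | b := -1 | acc := 0 | iter k=2: | acc := 0 | iter i=0: | acc := 9 | iter i=1: | acc := 18 | iter i=2: | acc := 27 | cur := 1 | cur := -20 | cur := -20 | cur := -20 | tmp := -21 | result 1
verdict: not equivalent; witness: a=-2, b=-1


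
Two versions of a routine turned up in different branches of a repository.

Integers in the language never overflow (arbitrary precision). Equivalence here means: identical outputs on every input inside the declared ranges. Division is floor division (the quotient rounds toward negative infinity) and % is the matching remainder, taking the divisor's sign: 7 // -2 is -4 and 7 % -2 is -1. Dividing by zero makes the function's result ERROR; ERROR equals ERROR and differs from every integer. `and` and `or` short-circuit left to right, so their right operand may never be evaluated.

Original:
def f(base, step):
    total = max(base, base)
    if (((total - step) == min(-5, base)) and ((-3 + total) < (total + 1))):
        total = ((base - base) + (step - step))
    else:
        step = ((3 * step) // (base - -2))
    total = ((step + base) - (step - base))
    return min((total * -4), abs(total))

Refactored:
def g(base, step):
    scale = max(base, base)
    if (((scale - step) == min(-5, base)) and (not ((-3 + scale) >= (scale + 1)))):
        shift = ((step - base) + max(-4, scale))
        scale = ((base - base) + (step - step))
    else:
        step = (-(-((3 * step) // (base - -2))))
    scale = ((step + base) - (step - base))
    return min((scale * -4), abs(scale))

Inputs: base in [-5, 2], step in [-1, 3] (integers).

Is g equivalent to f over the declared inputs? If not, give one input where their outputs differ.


This is a faithful refactor — comparison usage differs; and boolean connective usage differs; and statement counts differ; and arithmetic usage differs; and local variable names differ; and min/max/abs usage differs; and constant usage differs, but the computed results match everywhere.
As a probe, take base=-2, step=1: f runs total = -2; (((total - step) == min(-5, base)) and ((-3 + total) < (total + 1))) -> false; division by zero -> ERROR; g runs scale = -2; (((scale - step) == min(-5, base)) and (not ((-3 + scale) >= (scale + 1)))) -> false; division by zero -> ERROR; both end at ERROR.
An exhaustive pass over the 40 declared inputs shows identical outputs.
verdict: equivalent


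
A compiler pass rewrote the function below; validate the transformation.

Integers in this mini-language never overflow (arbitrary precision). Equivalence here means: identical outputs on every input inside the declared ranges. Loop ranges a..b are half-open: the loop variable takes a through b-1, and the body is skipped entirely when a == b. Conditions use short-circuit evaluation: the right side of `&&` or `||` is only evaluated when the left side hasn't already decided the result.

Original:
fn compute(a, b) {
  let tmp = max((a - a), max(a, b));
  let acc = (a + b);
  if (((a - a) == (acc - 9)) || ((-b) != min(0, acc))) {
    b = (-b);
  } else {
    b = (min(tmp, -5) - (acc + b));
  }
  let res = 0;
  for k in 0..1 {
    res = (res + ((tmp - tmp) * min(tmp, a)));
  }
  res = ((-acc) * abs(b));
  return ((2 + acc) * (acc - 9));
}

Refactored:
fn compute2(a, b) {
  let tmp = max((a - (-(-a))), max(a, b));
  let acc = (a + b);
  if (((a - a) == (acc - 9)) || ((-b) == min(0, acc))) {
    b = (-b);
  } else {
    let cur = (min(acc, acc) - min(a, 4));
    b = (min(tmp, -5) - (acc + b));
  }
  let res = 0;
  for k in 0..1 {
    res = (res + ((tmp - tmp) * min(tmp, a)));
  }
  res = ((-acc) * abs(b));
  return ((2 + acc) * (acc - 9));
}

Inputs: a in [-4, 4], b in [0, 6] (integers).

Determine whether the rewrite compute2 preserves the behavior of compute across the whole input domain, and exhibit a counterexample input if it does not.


Equivalent. The one real change (`((-b) != min(0, acc))` became `((-b) == min(0, acc))`) has no effect anywhere in the declared ranges.
Every one of the 63 inputs gives matching results.
Tracing a=-3, b=5: compute: tmp becomes 5; next acc becomes 2; next (((a - a) == (acc - 9)) || ((-b) != min(0, acc))) evaluates to true; next b becomes -5; next res becomes 0; next at k=0:; next res becomes 0; next res becomes -10; next final value -28 | compute2: tmp becomes 5; next acc becomes 2; next (((a - a) == (acc - 9)) || ((-b) == min(0, acc))) evaluates to false; next cur becomes 5; next b becomes -12; next res becomes 0; next at k=0:; next res becomes 0; next res becomes -24; next final value -28 — matching result -28.
verdict: equivalent
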